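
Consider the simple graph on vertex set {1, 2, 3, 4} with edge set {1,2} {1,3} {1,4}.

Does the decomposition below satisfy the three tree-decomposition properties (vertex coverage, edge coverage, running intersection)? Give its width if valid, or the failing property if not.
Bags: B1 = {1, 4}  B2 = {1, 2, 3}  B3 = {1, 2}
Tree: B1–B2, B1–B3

No — bags containing vertex 2 are not connected in the tree.

A tree decomposition must satisfy three properties: every vertex lies in some bag; for every edge, both endpoints lie together in some bag; and for every vertex, the bags containing it form a connected subtree. Here bags containing vertex 2 are not connected in the tree, so the decomposition is invalid.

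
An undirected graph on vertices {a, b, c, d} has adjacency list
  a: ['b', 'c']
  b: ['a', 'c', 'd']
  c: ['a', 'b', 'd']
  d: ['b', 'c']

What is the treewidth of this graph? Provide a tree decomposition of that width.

Every bag has size at most 3, so the width is 3 − 1 = 2 and tw(G) ≤ 2. For the lower bound, the 3 vertices {b, c, d} are pairwise adjacent, and any tree decomposition puts a clique entirely inside one bag — forcing width ≥ 2. Therefore the treewidth is 2.

Treewidth 2.
One such decomposition:
Bags: B1 = {a, b, c}  B2 = {b, c, d}
Tree: B1–B2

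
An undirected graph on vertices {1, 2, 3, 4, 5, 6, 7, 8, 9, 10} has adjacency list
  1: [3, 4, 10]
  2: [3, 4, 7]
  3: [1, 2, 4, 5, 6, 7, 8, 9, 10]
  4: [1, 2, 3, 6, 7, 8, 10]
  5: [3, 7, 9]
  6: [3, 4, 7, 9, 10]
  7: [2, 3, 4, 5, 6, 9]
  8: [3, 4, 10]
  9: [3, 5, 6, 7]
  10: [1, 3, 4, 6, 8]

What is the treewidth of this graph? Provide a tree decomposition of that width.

Every bag has size at most 4, so the width is 4 − 1 = 3 and tw(G) ≤ 3. On the other hand G contains the 4-clique {3, 5, 7, 9}. A clique must lie in a single bag of any decomposition, so no decomposition can have width below 3. Combining the bounds, tw(G) = 3.

Treewidth 3.
One such decomposition:
Bags: B1 = {3, 6, 7, 9}  B2 = {3, 4, 6, 7}  B3 = {3, 4, 6, 10}  B4 = {3, 5, 7, 9}  B5 = {3, 4, 8, 10}  B6 = {2, 3, 4, 7}  B7 = {1, 3, 4, 10}
Tree: B1–B2, B2–B3, B1–B4, B3–B5, B2–B6, B5–B7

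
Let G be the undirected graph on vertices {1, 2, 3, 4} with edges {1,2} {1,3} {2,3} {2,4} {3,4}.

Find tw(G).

2

A width-2 tree decomposition is:
Bags: B1 = {1, 2, 3}  B2 = {2, 3, 4}
Tree: B1–B2
Every bag has size at most 3, so the width is 3 − 1 = 2 and tw(G) ≤ 2. On the other hand G contains the 3-clique {1, 2, 3}. A clique must lie in a single bag of any decomposition, so no decomposition can have width below 2. Combining the bounds, tw(G) = 2.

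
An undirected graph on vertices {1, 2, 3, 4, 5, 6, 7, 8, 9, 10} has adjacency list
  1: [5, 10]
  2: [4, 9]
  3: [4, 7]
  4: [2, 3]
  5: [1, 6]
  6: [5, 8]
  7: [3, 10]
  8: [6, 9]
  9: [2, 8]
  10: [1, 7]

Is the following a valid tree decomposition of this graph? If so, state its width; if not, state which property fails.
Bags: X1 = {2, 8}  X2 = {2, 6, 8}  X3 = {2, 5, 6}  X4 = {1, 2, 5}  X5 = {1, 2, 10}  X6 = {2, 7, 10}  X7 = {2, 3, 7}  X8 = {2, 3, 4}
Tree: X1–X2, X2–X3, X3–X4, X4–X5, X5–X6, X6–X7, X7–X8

A tree decomposition must satisfy three properties: every vertex lies in some bag; for every edge, both endpoints lie together in some bag; and for every vertex, the bags containing it form a connected subtree. Here vertex 9 appears in no bag, so the decomposition is invalid.

No — vertex 9 appears in no bag.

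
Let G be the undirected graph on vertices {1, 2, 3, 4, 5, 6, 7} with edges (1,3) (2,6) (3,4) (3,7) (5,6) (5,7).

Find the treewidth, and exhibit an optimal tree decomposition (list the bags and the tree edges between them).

The largest bag has 2 vertices, giving width 1; this decomposition certifies tw(G) ≤ 1. Since G has at least one edge (e.g. 4–3), it is not an edgeless graph, so tw(G) ≥ 1. Hence tw(G) = 1 exactly.

Treewidth 1.
Bags: B1 = {3, 4}  B2 = {3, 7}  B3 = {5, 7}  B4 = {1, 3}  B5 = {5, 6}  B6 = {2, 6}
Tree: B1–B2, B2–B3, B1–B4, B3–B5, B5–B6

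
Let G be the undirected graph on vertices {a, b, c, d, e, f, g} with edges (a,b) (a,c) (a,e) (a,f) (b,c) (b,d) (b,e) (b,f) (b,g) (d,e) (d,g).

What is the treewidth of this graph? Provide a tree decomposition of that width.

Every bag has size at most 3, so the width is 3 − 1 = 2 and tw(G) ≤ 2. On the other hand G contains the 3-clique {b, d, g}. A clique must lie in a single bag of any decomposition, so no decomposition can have width below 2. Hence tw(G) = 2 exactly.

Treewidth 2.
One optimal decomposition is:
Bags: B1 = {a, b, c}  B2 = {a, b, f}  B3 = {a, b, e}  B4 = {b, d, e}  B5 = {b, d, g}
Tree: B1–B2, B2–B3, B3–B4, B4–B5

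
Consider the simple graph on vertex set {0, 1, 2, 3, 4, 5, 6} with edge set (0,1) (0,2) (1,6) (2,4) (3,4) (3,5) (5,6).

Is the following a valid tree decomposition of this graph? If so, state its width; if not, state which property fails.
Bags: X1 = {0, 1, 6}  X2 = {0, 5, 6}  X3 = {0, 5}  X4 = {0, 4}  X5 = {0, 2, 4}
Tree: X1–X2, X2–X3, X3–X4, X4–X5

A tree decomposition must satisfy three properties: every vertex lies in some bag; for every edge, both endpoints lie together in some bag; and for every vertex, the bags containing it form a connected subtree. Here vertex 3 appears in no bag, so the decomposition is invalid.

No — vertex 3 appears in no bag.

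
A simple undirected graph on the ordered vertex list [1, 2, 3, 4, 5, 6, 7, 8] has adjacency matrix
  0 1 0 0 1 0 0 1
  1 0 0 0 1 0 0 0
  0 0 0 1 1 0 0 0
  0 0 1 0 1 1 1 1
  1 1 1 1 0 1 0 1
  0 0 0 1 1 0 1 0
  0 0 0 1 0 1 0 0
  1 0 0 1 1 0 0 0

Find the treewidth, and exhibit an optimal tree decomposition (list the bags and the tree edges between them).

Treewidth 2.
One optimal decomposition is:
Bags: B1 = {4, 5, 6}  B2 = {4, 6, 7}  B3 = {4, 5, 8}  B4 = {3, 4, 5}  B5 = {1, 5, 8}  B6 = {1, 2, 5}
Tree: B1–B2, B1–B3, B3–B4, B3–B5, B5–B6

Every bag has size at most 3, so the width is 3 − 1 = 2 and tw(G) ≤ 2. Conversely, {1, 5, 8} is a clique of size 3, and the vertices of any clique must share a bag in every tree decomposition; so some bag has ≥ 3 vertices and tw(G) ≥ 2. Hence tw(G) = 2 exactly.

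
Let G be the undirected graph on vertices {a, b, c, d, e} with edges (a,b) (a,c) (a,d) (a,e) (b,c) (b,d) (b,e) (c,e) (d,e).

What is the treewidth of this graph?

3

A width-3 tree decomposition is:
Bags: B1 = {a, b, d, e}  B2 = {a, b, c, e}
Tree: B1–B2
Each bag holds 4 vertices, so the decomposition has width 3, which upper-bounds the treewidth. Conversely, {a, b, d, e} is a clique of size 4, and the vertices of any clique must share a bag in every tree decomposition; so some bag has ≥ 4 vertices and tw(G) ≥ 3. Combining the bounds, tw(G) = 3.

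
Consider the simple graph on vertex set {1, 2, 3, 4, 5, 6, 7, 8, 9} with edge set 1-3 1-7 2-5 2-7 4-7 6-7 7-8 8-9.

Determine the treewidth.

A width-1 tree decomposition is:
Bags: B1 = {7, 8}  B2 = {1, 7}  B3 = {1, 3}  B4 = {4, 7}  B5 = {2, 7}  B6 = {2, 5}  B7 = {8, 9}  B8 = {6, 7}
Tree: B1–B2, B2–B3, B1–B4, B2–B5, B5–B6, B1–B7, B2–B8
The largest bag has 2 vertices, giving width 1; this decomposition certifies tw(G) ≤ 1. Any graph with an edge has treewidth ≥ 1, and G has the edge 7–8. Therefore the treewidth is 1.

1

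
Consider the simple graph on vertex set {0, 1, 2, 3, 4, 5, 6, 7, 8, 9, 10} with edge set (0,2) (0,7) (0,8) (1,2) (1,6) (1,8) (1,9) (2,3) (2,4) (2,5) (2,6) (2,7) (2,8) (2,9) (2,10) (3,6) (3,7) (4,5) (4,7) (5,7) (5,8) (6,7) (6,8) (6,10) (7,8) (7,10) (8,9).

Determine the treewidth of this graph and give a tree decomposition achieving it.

The largest bag has 4 vertices, giving width 3; this decomposition certifies tw(G) ≤ 3. On the other hand G contains the 4-clique {1, 2, 8, 9}. A clique must lie in a single bag of any decomposition, so no decomposition can have width below 3. The upper and lower bounds meet at 3, so that is the treewidth.

Treewidth 3.
Bags: B1 = {2, 6, 7, 8}  B2 = {2, 5, 7, 8}  B3 = {2, 3, 6, 7}  B4 = {0, 2, 7, 8}  B5 = {2, 4, 5, 7}  B6 = {2, 6, 7, 10}  B7 = {1, 2, 6, 8}  B8 = {1, 2, 8, 9}
Tree: B1–B2, B1–B3, B1–B4, B2–B5, B3–B6, B1–B7, B7–B8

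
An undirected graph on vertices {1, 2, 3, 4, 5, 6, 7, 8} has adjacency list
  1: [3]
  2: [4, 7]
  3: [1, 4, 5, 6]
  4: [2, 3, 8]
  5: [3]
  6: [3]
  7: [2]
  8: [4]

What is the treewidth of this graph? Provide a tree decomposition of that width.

Each bag holds 2 vertices, so the decomposition has width 1, which upper-bounds the treewidth. Since G has at least one edge (e.g. 3–4), it is not an edgeless graph, so tw(G) ≥ 1. The upper and lower bounds meet at 1, so that is the treewidth.

Treewidth 1.
One such decomposition:
Bags: B1 = {3, 4}  B2 = {2, 4}  B3 = {3, 5}  B4 = {4, 8}  B5 = {1, 3}  B6 = {3, 6}  B7 = {2, 7}
Tree: B1–B2, B1–B3, B2–B4, B3–B5, B1–B6, B2–B7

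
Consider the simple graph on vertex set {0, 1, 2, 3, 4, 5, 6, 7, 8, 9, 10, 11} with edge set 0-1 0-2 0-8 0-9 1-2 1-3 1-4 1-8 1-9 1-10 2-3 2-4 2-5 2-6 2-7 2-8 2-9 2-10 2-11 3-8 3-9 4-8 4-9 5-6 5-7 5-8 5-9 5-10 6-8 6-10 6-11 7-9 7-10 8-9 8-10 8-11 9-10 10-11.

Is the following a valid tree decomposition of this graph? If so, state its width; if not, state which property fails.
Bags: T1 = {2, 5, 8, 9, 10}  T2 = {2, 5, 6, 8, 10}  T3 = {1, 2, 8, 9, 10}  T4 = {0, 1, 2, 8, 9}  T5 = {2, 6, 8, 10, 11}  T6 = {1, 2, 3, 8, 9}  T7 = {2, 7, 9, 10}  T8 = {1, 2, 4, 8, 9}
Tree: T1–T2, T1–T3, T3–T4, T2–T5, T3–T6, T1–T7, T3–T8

No — edge (5,7) lies in no bag.

A tree decomposition must satisfy three properties: every vertex lies in some bag; for every edge, both endpoints lie together in some bag; and for every vertex, the bags containing it form a connected subtree. Here edge (5,7) lies in no bag, so the decomposition is invalid.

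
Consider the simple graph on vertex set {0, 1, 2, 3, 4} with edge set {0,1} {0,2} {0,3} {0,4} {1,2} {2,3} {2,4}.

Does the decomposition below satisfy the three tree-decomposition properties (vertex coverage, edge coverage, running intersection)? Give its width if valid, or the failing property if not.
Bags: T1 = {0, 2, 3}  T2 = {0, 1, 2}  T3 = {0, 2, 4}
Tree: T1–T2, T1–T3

Yes; width 2.

Vertex coverage: the bags together contain {0, 1, 2, 3, 4}, the full vertex set. Edge coverage: each edge of G has both endpoints in at least one bag. Running intersection: for every vertex, the bags containing it form a connected subtree. All three properties hold, so this is a valid tree decomposition of width max|bag| − 1 = 2, and hence tw(G) ≤ 2.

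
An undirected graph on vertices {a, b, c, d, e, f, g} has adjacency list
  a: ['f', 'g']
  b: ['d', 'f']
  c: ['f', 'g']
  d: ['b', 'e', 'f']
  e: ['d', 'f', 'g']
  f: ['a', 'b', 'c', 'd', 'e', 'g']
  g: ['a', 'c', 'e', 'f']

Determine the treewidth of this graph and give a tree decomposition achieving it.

Treewidth 2.
One optimal decomposition is:
Bags: B1 = {d, e, f}  B2 = {e, f, g}  B3 = {c, f, g}  B4 = {a, f, g}  B5 = {b, d, f}
Tree: B1–B2, B2–B3, B3–B4, B1–B5

Each bag holds 3 vertices, so the decomposition has width 2, which upper-bounds the treewidth. On the other hand G contains the 3-clique {d, e, f}. A clique must lie in a single bag of any decomposition, so no decomposition can have width below 2. Hence tw(G) = 2 exactly.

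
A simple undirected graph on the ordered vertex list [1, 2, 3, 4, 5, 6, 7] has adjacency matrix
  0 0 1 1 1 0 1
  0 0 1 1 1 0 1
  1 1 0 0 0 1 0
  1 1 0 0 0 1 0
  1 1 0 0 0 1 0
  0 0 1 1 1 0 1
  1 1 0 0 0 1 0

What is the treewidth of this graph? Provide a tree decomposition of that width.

Treewidth 3.
One optimal decomposition is:
Bags: B1 = {1, 2, 6, 7}  B2 = {1, 2, 4, 6}  B3 = {1, 2, 5, 6}  B4 = {1, 2, 3, 6}
Tree: B1–B2, B2–B3, B3–B4

Every bag has size at most 4, so the width is 4 − 1 = 3 and tw(G) ≤ 3. For the lower bound: the 4 vertex sets {2,7}, {4,6}, {1}, {5} are disjoint, each induces a connected subgraph, and every pair is joined by at least one edge of G. Contracting each set to a single vertex therefore yields K_{4} as a minor, and since treewidth is minor-monotone, tw(G) ≥ tw(K_{4}) = 3. Combining the bounds, tw(G) = 3.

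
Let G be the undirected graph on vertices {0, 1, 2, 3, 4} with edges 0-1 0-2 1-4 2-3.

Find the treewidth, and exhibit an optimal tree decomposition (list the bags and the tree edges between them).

Treewidth 1.
Bags: B1 = {1, 4}  B2 = {0, 1}  B3 = {0, 2}  B4 = {2, 3}
Tree: B1–B2, B2–B3, B3–B4

Each bag holds 2 vertices, so the decomposition has width 1, which upper-bounds the treewidth. Since G has at least one edge (e.g. 4–1), it is not an edgeless graph, so tw(G) ≥ 1. The upper and lower bounds meet at 1, so that is the treewidth.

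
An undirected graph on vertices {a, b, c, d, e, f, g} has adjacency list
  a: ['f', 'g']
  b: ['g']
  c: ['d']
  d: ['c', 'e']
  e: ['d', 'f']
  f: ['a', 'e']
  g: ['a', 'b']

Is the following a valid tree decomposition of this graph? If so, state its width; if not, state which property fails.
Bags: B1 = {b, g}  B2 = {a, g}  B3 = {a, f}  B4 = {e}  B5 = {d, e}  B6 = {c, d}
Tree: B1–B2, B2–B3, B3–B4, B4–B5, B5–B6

No — edge (f,e) lies in no bag.

A tree decomposition must satisfy three properties: every vertex lies in some bag; for every edge, both endpoints lie together in some bag; and for every vertex, the bags containing it form a connected subtree. Here edge (f,e) lies in no bag, so the decomposition is invalid.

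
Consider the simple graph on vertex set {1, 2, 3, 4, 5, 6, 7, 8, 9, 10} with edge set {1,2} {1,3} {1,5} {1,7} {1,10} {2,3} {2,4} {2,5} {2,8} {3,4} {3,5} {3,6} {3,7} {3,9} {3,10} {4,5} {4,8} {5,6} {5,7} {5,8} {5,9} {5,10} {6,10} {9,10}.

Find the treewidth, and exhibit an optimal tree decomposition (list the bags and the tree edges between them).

The largest bag has 4 vertices, giving width 3; this decomposition certifies tw(G) ≤ 3. On the other hand G contains the 4-clique {2, 4, 5, 8}. A clique must lie in a single bag of any decomposition, so no decomposition can have width below 3. The upper and lower bounds meet at 3, so that is the treewidth.

Treewidth 3.
One optimal decomposition is:
Bags: B1 = {3, 5, 9, 10}  B2 = {3, 5, 6, 10}  B3 = {1, 3, 5, 10}  B4 = {1, 2, 3, 5}  B5 = {2, 3, 4, 5}  B6 = {2, 4, 5, 8}  B7 = {1, 3, 5, 7}
Tree: B1–B2, B1–B3, B3–B4, B4–B5, B5–B6, B3–B7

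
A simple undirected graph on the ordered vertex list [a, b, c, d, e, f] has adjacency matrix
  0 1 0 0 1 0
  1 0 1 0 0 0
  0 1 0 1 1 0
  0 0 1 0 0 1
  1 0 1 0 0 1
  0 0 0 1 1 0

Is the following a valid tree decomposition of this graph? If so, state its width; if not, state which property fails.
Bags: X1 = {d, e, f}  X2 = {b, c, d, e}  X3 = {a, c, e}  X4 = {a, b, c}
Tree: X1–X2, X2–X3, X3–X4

No — bags containing vertex b are not connected in the tree.

A tree decomposition must satisfy three properties: every vertex lies in some bag; for every edge, both endpoints lie together in some bag; and for every vertex, the bags containing it form a connected subtree. Here bags containing vertex b are not connected in the tree, so the decomposition is invalid.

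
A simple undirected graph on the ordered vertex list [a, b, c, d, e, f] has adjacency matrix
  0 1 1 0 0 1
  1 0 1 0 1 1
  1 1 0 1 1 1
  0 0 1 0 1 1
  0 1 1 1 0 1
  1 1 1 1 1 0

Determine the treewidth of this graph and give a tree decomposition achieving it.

Every bag has size at most 4, so the width is 4 − 1 = 3 and tw(G) ≤ 3. Conversely, {c, d, e, f} is a clique of size 4, and the vertices of any clique must share a bag in every tree decomposition; so some bag has ≥ 4 vertices and tw(G) ≥ 3. Combining the bounds, tw(G) = 3.

Treewidth 3.
One such decomposition:
Bags: B1 = {c, d, e, f}  B2 = {b, c, e, f}  B3 = {a, b, c, f}
Tree: B1–B2, B2–B3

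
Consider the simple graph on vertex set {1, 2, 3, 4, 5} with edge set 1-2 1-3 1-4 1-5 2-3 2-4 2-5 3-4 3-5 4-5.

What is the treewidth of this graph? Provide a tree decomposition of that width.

Treewidth 4.
Bags: B1 = {1, 2, 3, 4, 5}
Tree: (single bag)

With just one bag of size 5, the width is 5 − 1 = 4, so tw(G) ≤ 4. Conversely, {1, 2, 3, 4, 5} is a clique of size 5, and the vertices of any clique must share a bag in every tree decomposition; so some bag has ≥ 5 vertices and tw(G) ≥ 4. Hence tw(G) = 4 exactly.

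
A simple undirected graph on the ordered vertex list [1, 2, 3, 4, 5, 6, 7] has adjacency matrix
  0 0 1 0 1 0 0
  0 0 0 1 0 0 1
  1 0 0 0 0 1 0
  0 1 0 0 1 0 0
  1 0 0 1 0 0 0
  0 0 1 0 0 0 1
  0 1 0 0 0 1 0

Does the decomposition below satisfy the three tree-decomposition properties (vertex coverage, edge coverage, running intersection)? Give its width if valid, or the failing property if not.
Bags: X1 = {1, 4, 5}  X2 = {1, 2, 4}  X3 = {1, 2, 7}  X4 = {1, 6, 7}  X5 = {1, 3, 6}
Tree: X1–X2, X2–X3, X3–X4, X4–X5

Yes; width 2.

Every vertex of G appears in some bag (union = {1, 2, 3, 4, 5, 6, 7}); every edge is covered by a bag; and for each vertex v the set of bags containing v is connected in the bag tree. The decomposition is therefore valid. The largest bag has 3 vertices, so the width is 2.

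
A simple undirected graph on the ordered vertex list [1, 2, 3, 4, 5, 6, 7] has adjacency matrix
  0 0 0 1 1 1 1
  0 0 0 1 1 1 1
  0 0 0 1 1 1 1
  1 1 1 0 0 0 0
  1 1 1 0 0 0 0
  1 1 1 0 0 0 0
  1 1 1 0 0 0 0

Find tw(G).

3

A width-3 tree decomposition is:
Bags: B1 = {1, 2, 3, 7}  B2 = {1, 2, 3, 5}  B3 = {1, 2, 3, 4}  B4 = {1, 2, 3, 6}
Tree: B1–B2, B2–B3, B3–B4
Each bag holds 4 vertices, so the decomposition has width 3, which upper-bounds the treewidth. For the lower bound: the 4 vertex sets {3,7}, {1,5}, {2}, {4} are disjoint, each induces a connected subgraph, and every pair is joined by at least one edge of G. Contracting each set to a single vertex therefore yields K_{4} as a minor, and since treewidth is minor-monotone, tw(G) ≥ tw(K_{4}) = 3. Hence tw(G) = 3 exactly.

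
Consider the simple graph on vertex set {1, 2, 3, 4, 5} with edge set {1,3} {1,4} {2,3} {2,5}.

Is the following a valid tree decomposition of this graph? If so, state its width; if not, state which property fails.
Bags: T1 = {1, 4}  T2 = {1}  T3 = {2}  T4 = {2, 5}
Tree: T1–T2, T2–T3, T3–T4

No — vertex 3 appears in no bag.

A tree decomposition must satisfy three properties: every vertex lies in some bag; for every edge, both endpoints lie together in some bag; and for every vertex, the bags containing it form a connected subtree. Here vertex 3 appears in no bag, so the decomposition is invalid.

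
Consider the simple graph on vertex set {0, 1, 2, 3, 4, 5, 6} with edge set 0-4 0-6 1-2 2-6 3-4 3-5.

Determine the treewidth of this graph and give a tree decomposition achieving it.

The largest bag has 2 vertices, giving width 1; this decomposition certifies tw(G) ≤ 1. Since G has at least one edge (e.g. 5–3), it is not an edgeless graph, so tw(G) ≥ 1. The upper and lower bounds meet at 1, so that is the treewidth.

Treewidth 1.
One such decomposition:
Bags: B1 = {3, 5}  B2 = {3, 4}  B3 = {0, 4}  B4 = {0, 6}  B5 = {2, 6}  B6 = {1, 2}
Tree: B1–B2, B2–B3, B3–B4, B4–B5, B5–B6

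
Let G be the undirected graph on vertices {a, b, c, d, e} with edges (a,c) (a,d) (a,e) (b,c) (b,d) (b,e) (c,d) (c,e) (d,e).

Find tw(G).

3

A width-3 tree decomposition is:
Bags: B1 = {a, c, d, e}  B2 = {b, c, d, e}
Tree: B1–B2
The largest bag has 4 vertices, giving width 3; this decomposition certifies tw(G) ≤ 3. For the lower bound, the 4 vertices {a, c, d, e} are pairwise adjacent, and any tree decomposition puts a clique entirely inside one bag — forcing width ≥ 3. Hence tw(G) = 3 exactly.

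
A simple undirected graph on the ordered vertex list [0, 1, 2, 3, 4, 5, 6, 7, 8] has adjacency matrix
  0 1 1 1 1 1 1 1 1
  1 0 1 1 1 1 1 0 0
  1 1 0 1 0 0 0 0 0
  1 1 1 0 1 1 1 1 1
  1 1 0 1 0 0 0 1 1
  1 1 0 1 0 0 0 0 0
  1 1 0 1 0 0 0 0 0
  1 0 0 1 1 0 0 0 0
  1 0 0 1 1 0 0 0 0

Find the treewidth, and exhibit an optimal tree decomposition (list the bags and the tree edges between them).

The largest bag has 4 vertices, giving width 3; this decomposition certifies tw(G) ≤ 3. On the other hand G contains the 4-clique {0, 3, 4, 8}. A clique must lie in a single bag of any decomposition, so no decomposition can have width below 3. Combining the bounds, tw(G) = 3.

Treewidth 3.
One such decomposition:
Bags: B1 = {0, 1, 3, 4}  B2 = {0, 3, 4, 7}  B3 = {0, 1, 3, 6}  B4 = {0, 3, 4, 8}  B5 = {0, 1, 3, 5}  B6 = {0, 1, 2, 3}
Tree: B1–B2, B1–B3, B1–B4, B3–B5, B3–B6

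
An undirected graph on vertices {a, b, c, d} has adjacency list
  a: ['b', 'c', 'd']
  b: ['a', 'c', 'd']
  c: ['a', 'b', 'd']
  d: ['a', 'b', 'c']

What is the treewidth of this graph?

A width-3 tree decomposition is:
Bags: B1 = {a, b, c, d}
Tree: (single bag)
With just one bag of size 4, the width is 4 − 1 = 3, so tw(G) ≤ 3. On the other hand G contains the 4-clique {a, b, c, d}. A clique must lie in a single bag of any decomposition, so no decomposition can have width below 3. The upper and lower bounds meet at 3, so that is the treewidth.

3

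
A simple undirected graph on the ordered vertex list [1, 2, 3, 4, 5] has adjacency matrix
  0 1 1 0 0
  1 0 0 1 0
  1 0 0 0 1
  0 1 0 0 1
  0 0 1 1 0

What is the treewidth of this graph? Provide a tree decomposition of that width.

Treewidth 2.
Bags: B1 = {3, 4, 5}  B2 = {1, 3, 4}  B3 = {1, 2, 4}
Tree: B1–B2, B2–B3

The largest bag has 3 vertices, giving width 2; this decomposition certifies tw(G) ≤ 2. Since 4–5–3–1–2–4 is a cycle in G, G is not acyclic. Forests are exactly the graphs of treewidth ≤ 1, so tw(G) ≥ 2. Hence tw(G) = 2 exactly.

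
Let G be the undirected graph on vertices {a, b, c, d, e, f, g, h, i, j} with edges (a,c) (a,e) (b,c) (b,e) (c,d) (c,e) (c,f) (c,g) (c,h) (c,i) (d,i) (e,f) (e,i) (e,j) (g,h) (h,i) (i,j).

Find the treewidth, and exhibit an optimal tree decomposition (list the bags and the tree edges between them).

Every bag has size at most 3, so the width is 3 − 1 = 2 and tw(G) ≤ 2. Conversely, {e, i, j} is a clique of size 3, and the vertices of any clique must share a bag in every tree decomposition; so some bag has ≥ 3 vertices and tw(G) ≥ 2. Hence tw(G) = 2 exactly.

Treewidth 2.
One optimal decomposition is:
Bags: B1 = {c, e, i}  B2 = {c, h, i}  B3 = {a, c, e}  B4 = {e, i, j}  B5 = {c, e, f}  B6 = {b, c, e}  B7 = {c, d, i}  B8 = {c, g, h}
Tree: B1–B2, B1–B3, B1–B4, B3–B5, B1–B6, B1–B7, B2–B8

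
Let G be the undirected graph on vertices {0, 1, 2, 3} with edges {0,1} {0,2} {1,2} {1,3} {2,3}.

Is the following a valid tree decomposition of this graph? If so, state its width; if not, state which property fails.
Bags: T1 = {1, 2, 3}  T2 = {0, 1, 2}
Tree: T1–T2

Checking the three conditions: (i) the bags cover all of {0, 1, 2, 3}; (ii) for each edge, some bag contains both endpoints; (iii) the bags containing any fixed vertex form a subtree. All hold, so the decomposition is valid with width 3 − 1 = 2.

Yes; width 2.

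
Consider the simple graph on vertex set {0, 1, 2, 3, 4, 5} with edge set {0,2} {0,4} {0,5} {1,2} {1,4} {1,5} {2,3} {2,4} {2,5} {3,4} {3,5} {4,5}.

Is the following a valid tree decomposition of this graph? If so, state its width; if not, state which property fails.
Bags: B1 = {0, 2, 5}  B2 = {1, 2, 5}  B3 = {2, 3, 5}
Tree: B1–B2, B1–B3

A tree decomposition must satisfy three properties: every vertex lies in some bag; for every edge, both endpoints lie together in some bag; and for every vertex, the bags containing it form a connected subtree. Here vertex 4 appears in no bag, so the decomposition is invalid.

No — vertex 4 appears in no bag.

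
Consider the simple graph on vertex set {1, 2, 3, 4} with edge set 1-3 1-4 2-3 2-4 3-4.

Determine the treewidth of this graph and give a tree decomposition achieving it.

The largest bag has 3 vertices, giving width 2; this decomposition certifies tw(G) ≤ 2. For the lower bound, the 3 vertices {1, 3, 4} are pairwise adjacent, and any tree decomposition puts a clique entirely inside one bag — forcing width ≥ 2. Therefore the treewidth is 2.

Treewidth 2.
One optimal decomposition is:
Bags: B1 = {1, 3, 4}  B2 = {2, 3, 4}
Tree: B1–B2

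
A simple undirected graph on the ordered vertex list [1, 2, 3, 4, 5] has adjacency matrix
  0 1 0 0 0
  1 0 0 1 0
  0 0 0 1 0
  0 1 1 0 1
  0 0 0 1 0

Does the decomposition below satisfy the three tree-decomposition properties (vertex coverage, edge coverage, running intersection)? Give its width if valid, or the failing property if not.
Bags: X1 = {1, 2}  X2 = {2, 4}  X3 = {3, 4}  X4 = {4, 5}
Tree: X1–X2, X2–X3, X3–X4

Yes; width 1.

Vertex coverage: the bags together contain {1, 2, 3, 4, 5}, the full vertex set. Edge coverage: each edge of G has both endpoints in at least one bag. Running intersection: for every vertex, the bags containing it form a connected subtree. All three properties hold, so this is a valid tree decomposition of width max|bag| − 1 = 1, and hence tw(G) ≤ 1.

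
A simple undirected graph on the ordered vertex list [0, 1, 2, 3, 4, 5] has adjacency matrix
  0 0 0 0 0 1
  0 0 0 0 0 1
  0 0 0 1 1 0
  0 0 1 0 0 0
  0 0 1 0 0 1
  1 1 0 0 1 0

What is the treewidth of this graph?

1

A width-1 tree decomposition is:
Bags: B1 = {2, 4}  B2 = {4, 5}  B3 = {0, 5}  B4 = {2, 3}  B5 = {1, 5}
Tree: B1–B2, B2–B3, B1–B4, B3–B5
Every bag has size at most 2, so the width is 2 − 1 = 1 and tw(G) ≤ 1. G has an edge, so its treewidth is at least 1. Therefore the treewidth is 1.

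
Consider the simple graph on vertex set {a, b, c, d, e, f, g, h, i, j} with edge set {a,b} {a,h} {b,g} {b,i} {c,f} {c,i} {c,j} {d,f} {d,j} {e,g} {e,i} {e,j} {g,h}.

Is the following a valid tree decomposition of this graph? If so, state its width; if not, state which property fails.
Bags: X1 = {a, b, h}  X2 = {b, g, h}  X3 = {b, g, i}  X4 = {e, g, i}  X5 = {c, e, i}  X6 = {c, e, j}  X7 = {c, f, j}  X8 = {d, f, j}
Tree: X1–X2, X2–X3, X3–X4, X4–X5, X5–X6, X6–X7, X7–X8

Vertex coverage: the bags together contain {a, b, c, d, e, f, g, h, i, j}, the full vertex set. Edge coverage: each edge of G has both endpoints in at least one bag. Running intersection: for every vertex, the bags containing it form a connected subtree. All three properties hold, so this is a valid tree decomposition of width max|bag| − 1 = 2, and hence tw(G) ≤ 2.

Yes; width 2.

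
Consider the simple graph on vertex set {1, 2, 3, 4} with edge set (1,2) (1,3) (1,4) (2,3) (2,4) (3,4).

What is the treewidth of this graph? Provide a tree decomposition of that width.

With just one bag of size 4, the width is 4 − 1 = 3, so tw(G) ≤ 3. Conversely, {1, 2, 3, 4} is a clique of size 4, and the vertices of any clique must share a bag in every tree decomposition; so some bag has ≥ 4 vertices and tw(G) ≥ 3. The upper and lower bounds meet at 3, so that is the treewidth.

Treewidth 3.
One optimal decomposition is:
Bags: B1 = {1, 2, 3, 4}
Tree: (single bag)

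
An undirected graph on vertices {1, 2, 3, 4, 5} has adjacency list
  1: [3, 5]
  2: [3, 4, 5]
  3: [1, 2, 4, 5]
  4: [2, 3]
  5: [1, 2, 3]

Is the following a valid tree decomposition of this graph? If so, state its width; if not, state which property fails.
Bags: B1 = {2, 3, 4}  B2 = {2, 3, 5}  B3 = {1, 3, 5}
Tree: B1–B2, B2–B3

Yes; width 2.

Every vertex of G appears in some bag (union = {1, 2, 3, 4, 5}); every edge is covered by a bag; and for each vertex v the set of bags containing v is connected in the bag tree. The decomposition is therefore valid. The largest bag has 3 vertices, so the width is 2.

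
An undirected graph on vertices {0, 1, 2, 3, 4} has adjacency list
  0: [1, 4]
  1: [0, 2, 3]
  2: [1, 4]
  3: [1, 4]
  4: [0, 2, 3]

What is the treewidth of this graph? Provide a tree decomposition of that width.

Each bag holds 3 vertices, so the decomposition has width 2, which upper-bounds the treewidth. For the lower bound, G contains the cycle 1–3–4–0–1, so G is not a forest; only forests have treewidth ≤ 1, hence tw(G) ≥ 2. Combining the bounds, tw(G) = 2.

Treewidth 2.
One optimal decomposition is:
Bags: B1 = {1, 3, 4}  B2 = {0, 1, 4}  B3 = {1, 2, 4}
Tree: B1–B2, B2–B3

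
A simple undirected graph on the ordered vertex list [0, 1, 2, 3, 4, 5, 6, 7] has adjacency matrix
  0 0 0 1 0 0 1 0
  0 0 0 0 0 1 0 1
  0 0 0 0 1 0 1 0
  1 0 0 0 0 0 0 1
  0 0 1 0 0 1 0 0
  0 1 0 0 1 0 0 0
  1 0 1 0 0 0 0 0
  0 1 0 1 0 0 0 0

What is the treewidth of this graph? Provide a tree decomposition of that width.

Treewidth 2.
One such decomposition:
Bags: B1 = {1, 3, 7}  B2 = {0, 1, 3}  B3 = {0, 1, 6}  B4 = {1, 2, 6}  B5 = {1, 2, 4}  B6 = {1, 4, 5}
Tree: B1–B2, B2–B3, B3–B4, B4–B5, B5–B6

Every bag has size at most 3, so the width is 3 − 1 = 2 and tw(G) ≤ 2. For the lower bound, G contains the cycle 1–7–3–0–6–2–4–5–1, so G is not a forest; only forests have treewidth ≤ 1, hence tw(G) ≥ 2. Therefore the treewidth is 2.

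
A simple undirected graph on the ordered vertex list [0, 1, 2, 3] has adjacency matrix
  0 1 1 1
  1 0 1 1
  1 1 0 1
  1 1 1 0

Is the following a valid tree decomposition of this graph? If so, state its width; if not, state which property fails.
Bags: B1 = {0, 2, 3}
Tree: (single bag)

No — vertex 1 appears in no bag.

A tree decomposition must satisfy three properties: every vertex lies in some bag; for every edge, both endpoints lie together in some bag; and for every vertex, the bags containing it form a connected subtree. Here vertex 1 appears in no bag, so the decomposition is invalid.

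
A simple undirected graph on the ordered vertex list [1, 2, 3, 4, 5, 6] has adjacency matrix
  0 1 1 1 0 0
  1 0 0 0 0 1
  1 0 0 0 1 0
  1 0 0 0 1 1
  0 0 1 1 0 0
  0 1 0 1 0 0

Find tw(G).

2

A width-2 tree decomposition is:
Bags: B1 = {1, 3, 5}  B2 = {1, 4, 5}  B3 = {1, 2, 4}  B4 = {2, 4, 6}
Tree: B1–B2, B2–B3, B3–B4
The largest bag has 3 vertices, giving width 2; this decomposition certifies tw(G) ≤ 2. The edges 3–5–4–1–3 form a cycle, so G is not a tree and its treewidth is at least 2. Therefore the treewidth is 2.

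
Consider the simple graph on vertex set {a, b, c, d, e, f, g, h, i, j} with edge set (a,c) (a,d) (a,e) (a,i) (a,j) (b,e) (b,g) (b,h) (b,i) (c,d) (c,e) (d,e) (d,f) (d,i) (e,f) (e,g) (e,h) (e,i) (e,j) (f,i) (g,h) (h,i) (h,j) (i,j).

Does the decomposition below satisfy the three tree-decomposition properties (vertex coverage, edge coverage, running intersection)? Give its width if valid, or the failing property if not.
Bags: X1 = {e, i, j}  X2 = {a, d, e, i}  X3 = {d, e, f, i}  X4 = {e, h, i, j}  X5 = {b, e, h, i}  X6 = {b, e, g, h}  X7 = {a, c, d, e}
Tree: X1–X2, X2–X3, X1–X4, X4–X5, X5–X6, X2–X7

A tree decomposition must satisfy three properties: every vertex lies in some bag; for every edge, both endpoints lie together in some bag; and for every vertex, the bags containing it form a connected subtree. Here edge (a,j) lies in no bag, so the decomposition is invalid.

No — edge (a,j) lies in no bag.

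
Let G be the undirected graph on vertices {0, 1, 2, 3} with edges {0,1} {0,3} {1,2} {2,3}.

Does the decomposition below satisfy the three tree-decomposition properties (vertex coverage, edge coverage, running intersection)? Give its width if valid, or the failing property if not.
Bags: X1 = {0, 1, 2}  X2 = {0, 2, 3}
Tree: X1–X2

Checking the three conditions: (i) the bags cover all of {0, 1, 2, 3}; (ii) for each edge, some bag contains both endpoints; (iii) the bags containing any fixed vertex form a subtree. All hold, so the decomposition is valid with width 3 − 1 = 2.

Yes; width 2.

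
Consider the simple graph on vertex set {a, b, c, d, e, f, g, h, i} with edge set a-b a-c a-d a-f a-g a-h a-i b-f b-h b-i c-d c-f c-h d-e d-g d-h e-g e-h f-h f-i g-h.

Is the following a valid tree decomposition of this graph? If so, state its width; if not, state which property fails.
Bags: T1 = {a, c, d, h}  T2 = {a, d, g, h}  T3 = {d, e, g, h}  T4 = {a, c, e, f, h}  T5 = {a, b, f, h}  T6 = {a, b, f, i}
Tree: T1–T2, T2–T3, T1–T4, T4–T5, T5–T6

A tree decomposition must satisfy three properties: every vertex lies in some bag; for every edge, both endpoints lie together in some bag; and for every vertex, the bags containing it form a connected subtree. Here bags containing vertex e are not connected in the tree, so the decomposition is invalid.

No — bags containing vertex e are not connected in the tree.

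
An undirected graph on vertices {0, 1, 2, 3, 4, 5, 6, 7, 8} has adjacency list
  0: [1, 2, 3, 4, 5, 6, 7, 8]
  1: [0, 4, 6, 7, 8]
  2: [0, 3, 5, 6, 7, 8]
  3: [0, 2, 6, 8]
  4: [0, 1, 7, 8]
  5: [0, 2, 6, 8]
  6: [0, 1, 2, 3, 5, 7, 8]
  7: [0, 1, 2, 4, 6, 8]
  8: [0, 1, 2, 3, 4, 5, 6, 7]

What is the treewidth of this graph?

A width-4 tree decomposition is:
Bags: B1 = {0, 2, 3, 6, 8}  B2 = {0, 2, 6, 7, 8}  B3 = {0, 2, 5, 6, 8}  B4 = {0, 1, 6, 7, 8}  B5 = {0, 1, 4, 7, 8}
Tree: B1–B2, B1–B3, B2–B4, B4–B5
The largest bag has 5 vertices, giving width 4; this decomposition certifies tw(G) ≤ 4. On the other hand G contains the 5-clique {0, 1, 4, 7, 8}. A clique must lie in a single bag of any decomposition, so no decomposition can have width below 4. The upper and lower bounds meet at 4, so that is the treewidth.

4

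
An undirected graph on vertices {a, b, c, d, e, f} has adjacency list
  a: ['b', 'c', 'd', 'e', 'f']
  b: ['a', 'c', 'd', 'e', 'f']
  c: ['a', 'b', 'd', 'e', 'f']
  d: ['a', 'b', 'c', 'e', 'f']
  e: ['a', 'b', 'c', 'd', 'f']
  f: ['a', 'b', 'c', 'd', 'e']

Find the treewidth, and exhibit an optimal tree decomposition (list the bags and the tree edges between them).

Treewidth 5.
One optimal decomposition is:
Bags: B1 = {a, b, c, d, e, f}
Tree: (single bag)

A single bag containing all 6 vertices is trivially a valid decomposition of width 5. For the lower bound, the 6 vertices {a, b, c, d, e, f} are pairwise adjacent, and any tree decomposition puts a clique entirely inside one bag — forcing width ≥ 5. Combining the bounds, tw(G) = 5.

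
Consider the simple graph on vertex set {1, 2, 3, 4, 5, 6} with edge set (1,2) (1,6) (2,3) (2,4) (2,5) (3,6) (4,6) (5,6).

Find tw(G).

2

A width-2 tree decomposition is:
Bags: B1 = {2, 4, 6}  B2 = {1, 2, 6}  B3 = {2, 5, 6}  B4 = {2, 3, 6}
Tree: B1–B2, B2–B3, B3–B4
The largest bag has 3 vertices, giving width 2; this decomposition certifies tw(G) ≤ 2. Since 2–4–6–1–2 is a cycle in G, G is not acyclic. Forests are exactly the graphs of treewidth ≤ 1, so tw(G) ≥ 2. Therefore the treewidth is 2.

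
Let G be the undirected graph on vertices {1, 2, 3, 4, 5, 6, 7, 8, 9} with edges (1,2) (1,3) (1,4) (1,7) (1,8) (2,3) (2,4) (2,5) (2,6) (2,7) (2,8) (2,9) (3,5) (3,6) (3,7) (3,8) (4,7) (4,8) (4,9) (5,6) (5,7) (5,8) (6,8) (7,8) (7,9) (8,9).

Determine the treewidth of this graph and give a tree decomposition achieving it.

Every bag has size at most 5, so the width is 5 − 1 = 4 and tw(G) ≤ 4. Conversely, {2, 3, 5, 6, 8} is a clique of size 5, and the vertices of any clique must share a bag in every tree decomposition; so some bag has ≥ 5 vertices and tw(G) ≥ 4. Therefore the treewidth is 4.

Treewidth 4.
Bags: B1 = {1, 2, 4, 7, 8}  B2 = {2, 4, 7, 8, 9}  B3 = {1, 2, 3, 7, 8}  B4 = {2, 3, 5, 7, 8}  B5 = {2, 3, 5, 6, 8}
Tree: B1–B2, B1–B3, B3–B4, B4–B5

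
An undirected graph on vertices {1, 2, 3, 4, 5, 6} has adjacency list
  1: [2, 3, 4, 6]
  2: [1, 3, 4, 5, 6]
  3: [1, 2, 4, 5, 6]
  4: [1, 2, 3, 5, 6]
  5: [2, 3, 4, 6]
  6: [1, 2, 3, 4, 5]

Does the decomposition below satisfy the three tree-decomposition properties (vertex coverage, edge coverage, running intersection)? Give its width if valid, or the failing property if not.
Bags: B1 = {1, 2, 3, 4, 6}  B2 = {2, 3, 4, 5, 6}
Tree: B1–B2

Vertex coverage: the bags together contain {1, 2, 3, 4, 5, 6}, the full vertex set. Edge coverage: each edge of G has both endpoints in at least one bag. Running intersection: for every vertex, the bags containing it form a connected subtree. All three properties hold, so this is a valid tree decomposition of width max|bag| − 1 = 4, and hence tw(G) ≤ 4.

Yes; width 4.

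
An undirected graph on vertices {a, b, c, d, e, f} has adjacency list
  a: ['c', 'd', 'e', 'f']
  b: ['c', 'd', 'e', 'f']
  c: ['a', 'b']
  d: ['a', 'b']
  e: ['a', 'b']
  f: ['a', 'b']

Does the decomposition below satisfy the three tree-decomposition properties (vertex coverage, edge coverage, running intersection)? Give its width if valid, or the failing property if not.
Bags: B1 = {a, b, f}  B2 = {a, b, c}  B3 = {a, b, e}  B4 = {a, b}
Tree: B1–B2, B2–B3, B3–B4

A tree decomposition must satisfy three properties: every vertex lies in some bag; for every edge, both endpoints lie together in some bag; and for every vertex, the bags containing it form a connected subtree. Here vertex d appears in no bag, so the decomposition is invalid.

No — vertex d appears in no bag.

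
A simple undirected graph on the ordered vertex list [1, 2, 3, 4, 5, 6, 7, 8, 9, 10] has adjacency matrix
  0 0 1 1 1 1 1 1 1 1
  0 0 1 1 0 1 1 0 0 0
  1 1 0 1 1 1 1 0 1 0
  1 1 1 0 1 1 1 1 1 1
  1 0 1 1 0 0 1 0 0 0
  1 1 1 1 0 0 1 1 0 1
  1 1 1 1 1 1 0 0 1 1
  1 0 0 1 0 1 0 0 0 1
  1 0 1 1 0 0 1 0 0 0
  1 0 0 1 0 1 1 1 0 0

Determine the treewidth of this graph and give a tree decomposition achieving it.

Treewidth 4.
One optimal decomposition is:
Bags: B1 = {1, 3, 4, 6, 7}  B2 = {1, 3, 4, 5, 7}  B3 = {1, 3, 4, 7, 9}  B4 = {1, 4, 6, 7, 10}  B5 = {2, 3, 4, 6, 7}  B6 = {1, 4, 6, 8, 10}
Tree: B1–B2, B2–B3, B1–B4, B1–B5, B4–B6

Every bag has size at most 5, so the width is 5 − 1 = 4 and tw(G) ≤ 4. For the lower bound, the 5 vertices {1, 4, 6, 8, 10} are pairwise adjacent, and any tree decomposition puts a clique entirely inside one bag — forcing width ≥ 4. Therefore the treewidth is 4.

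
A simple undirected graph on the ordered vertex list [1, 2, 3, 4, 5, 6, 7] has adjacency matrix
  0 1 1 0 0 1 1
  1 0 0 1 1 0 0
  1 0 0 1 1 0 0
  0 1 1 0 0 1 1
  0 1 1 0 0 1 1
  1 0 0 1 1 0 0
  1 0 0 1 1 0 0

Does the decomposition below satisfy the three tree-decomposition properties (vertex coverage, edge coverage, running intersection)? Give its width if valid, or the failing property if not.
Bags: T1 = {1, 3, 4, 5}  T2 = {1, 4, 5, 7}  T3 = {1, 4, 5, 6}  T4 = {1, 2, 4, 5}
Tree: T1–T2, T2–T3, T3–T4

Yes; width 3.

Vertex coverage: the bags together contain {1, 2, 3, 4, 5, 6, 7}, the full vertex set. Edge coverage: each edge of G has both endpoints in at least one bag. Running intersection: for every vertex, the bags containing it form a connected subtree. All three properties hold, so this is a valid tree decomposition of width max|bag| − 1 = 3, and hence tw(G) ≤ 3.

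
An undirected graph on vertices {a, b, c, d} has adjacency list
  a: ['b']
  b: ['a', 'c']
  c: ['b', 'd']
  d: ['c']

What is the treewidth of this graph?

1

A width-1 tree decomposition is:
Bags: B1 = {c, d}  B2 = {b, c}  B3 = {a, b}
Tree: B1–B2, B2–B3
Each bag holds 2 vertices, so the decomposition has width 1, which upper-bounds the treewidth. Since G has at least one edge (e.g. d–c), it is not an edgeless graph, so tw(G) ≥ 1. The upper and lower bounds meet at 1, so that is the treewidth.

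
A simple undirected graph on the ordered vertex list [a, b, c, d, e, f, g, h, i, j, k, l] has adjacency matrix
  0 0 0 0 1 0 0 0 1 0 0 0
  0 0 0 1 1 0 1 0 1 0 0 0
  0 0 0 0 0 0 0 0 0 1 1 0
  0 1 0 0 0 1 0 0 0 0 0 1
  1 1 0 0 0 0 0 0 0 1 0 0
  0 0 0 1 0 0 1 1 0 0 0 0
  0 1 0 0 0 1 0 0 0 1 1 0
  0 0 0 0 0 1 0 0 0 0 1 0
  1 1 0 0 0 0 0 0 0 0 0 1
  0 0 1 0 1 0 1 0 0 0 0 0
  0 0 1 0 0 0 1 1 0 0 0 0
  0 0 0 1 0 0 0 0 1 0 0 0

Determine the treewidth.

A width-3 tree decomposition is:
Bags: B1 = {c, h, j, k}  B2 = {g, h, j, k}  B3 = {f, g, h, j}  B4 = {e, f, g, j}  B5 = {b, e, f, g}  B6 = {b, d, e, f}  B7 = {a, b, d, e}  B8 = {a, b, d, i}  B9 = {a, d, i, l}
Tree: B1–B2, B2–B3, B3–B4, B4–B5, B5–B6, B6–B7, B7–B8, B8–B9
Each bag holds 4 vertices, so the decomposition has width 3, which upper-bounds the treewidth. For the lower bound: the 4 vertex sets {c,h,k}, {j}, {g}, {b,d,e,f} are disjoint, each induces a connected subgraph, and every pair is joined by at least one edge of G. Contracting each set to a single vertex therefore yields K_{4} as a minor, and since treewidth is minor-monotone, tw(G) ≥ tw(K_{4}) = 3. Therefore the treewidth is 3.

3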